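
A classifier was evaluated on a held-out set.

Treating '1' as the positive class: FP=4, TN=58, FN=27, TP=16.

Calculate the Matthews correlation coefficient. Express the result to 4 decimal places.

MCC = (TP·TN − FP·FN) / √((TP+FP)(TP+FN)(TN+FP)(TN+FN))
Numerator = 16·58 − 4·27 = 820
Denominator = √(20·43·62·85) = √4532200 = 2128.8964
MCC = 820 / 2128.8964 = 0.3852

0.3852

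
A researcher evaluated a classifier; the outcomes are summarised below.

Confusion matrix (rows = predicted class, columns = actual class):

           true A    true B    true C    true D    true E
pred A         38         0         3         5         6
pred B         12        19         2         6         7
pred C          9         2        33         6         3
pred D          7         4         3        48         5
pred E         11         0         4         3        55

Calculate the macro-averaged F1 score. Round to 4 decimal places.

Per-class F1 score (2·TP/(2·TP+FP+FN)):
  A: TP=38, FP=0+3+5+6=14, FN=12+9+7+11=39 → 76/129 = 0.58915
  B: TP=19, FP=12+2+6+7=27, FN=0+2+4+0=6 → 38/71 = 0.53521
  C: TP=33, FP=9+2+6+3=20, FN=3+2+3+4=12 → 66/98 = 0.67347
  D: TP=48, FP=7+4+3+5=19, FN=5+6+6+3=20 → 96/135 = 0.71111
  E: TP=55, FP=11+0+4+3=18, FN=6+7+3+5=21 → 110/149 = 0.73826
Macro-F1 score = mean = (0.58915 + 0.53521 + 0.67347 + 0.71111 + 0.73826) / 5 = 0.6494

0.6494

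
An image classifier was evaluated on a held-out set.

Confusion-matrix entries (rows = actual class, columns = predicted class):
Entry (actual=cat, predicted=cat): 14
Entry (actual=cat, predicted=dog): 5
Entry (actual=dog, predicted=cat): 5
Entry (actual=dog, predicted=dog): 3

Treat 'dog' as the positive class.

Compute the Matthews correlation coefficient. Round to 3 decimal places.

MCC = (TP·TN − FP·FN) / √((TP+FP)(TP+FN)(TN+FP)(TN+FN))
Numerator = 3·14 − 5·5 = 17
Denominator = √(8·8·19·19) = √23104 = 152.0000
MCC = 17 / 152.0000 = 0.112

0.112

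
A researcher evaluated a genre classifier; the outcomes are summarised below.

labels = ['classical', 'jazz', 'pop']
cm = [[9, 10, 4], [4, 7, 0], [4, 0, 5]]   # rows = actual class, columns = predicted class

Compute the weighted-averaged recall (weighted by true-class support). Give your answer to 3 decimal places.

0.488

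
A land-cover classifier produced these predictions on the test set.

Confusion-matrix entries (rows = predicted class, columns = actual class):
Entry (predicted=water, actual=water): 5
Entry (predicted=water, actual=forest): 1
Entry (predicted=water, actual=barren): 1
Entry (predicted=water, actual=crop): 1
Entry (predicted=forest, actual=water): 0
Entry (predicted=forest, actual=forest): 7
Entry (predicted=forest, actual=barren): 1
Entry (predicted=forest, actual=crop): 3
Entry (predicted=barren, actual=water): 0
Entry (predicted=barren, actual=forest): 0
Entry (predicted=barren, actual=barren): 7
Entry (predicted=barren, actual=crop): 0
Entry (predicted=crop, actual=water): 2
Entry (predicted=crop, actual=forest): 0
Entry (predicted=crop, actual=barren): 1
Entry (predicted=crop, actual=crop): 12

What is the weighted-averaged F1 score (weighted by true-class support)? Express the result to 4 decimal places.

Per-class F1 score (2·TP/(2·TP+FP+FN)):
  water: TP=5, FP=1+1+1=3, FN=0+0+2=2 → 10/15 = 0.66667
  forest: TP=7, FP=0+1+3=4, FN=1+0+0=1 → 14/19 = 0.73684
  barren: TP=7, FP=0+0+0=0, FN=1+1+1=3 → 14/17 = 0.82353
  crop: TP=12, FP=2+0+1=3, FN=1+3+0=4 → 24/31 = 0.77419
Weighted-F1 score = Σ (supportᵢ/N)·F1 scoreᵢ with N=41: (7/41)·0.66667 + (8/41)·0.73684 + (10/41)·0.82353 + (16/41)·0.77419 = 0.7606

0.7606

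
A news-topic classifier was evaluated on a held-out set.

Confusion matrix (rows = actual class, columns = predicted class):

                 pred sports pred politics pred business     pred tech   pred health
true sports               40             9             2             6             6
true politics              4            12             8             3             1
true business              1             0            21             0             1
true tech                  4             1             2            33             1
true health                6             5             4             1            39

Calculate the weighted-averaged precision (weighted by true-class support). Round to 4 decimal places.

0.7022

Per-class precision (TP/(TP+FP)):
  sports: TP=40, FP=4+1+4+6=15 → 40/55 = 0.72727
  politics: TP=12, FP=9+0+1+5=15 → 12/27 = 0.44444
  business: TP=21, FP=2+8+2+4=16 → 21/37 = 0.56757
  tech: TP=33, FP=6+3+0+1=10 → 33/43 = 0.76744
  health: TP=39, FP=6+1+1+1=9 → 39/48 = 0.81250
Weighted-precision = Σ (supportᵢ/N)·precisionᵢ with N=210: (63/210)·0.72727 + (28/210)·0.44444 + (23/210)·0.56757 + (41/210)·0.76744 + (55/210)·0.81250 = 0.7022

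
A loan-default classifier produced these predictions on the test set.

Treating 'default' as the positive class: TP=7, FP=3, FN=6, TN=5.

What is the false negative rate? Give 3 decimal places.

0.462

FNR = FN/(FN+TP) = 6/(6+7) = 0.462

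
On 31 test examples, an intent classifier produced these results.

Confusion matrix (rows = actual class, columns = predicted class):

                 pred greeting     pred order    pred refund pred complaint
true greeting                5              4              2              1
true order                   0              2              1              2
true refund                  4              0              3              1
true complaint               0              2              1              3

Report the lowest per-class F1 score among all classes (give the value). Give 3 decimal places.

0.308

Per-class F1 score (2·TP/(2·TP+FP+FN)):
  greeting: TP=5, FP=0+4+0=4, FN=4+2+1=7 → 10/21 = 0.4762
  order: TP=2, FP=4+0+2=6, FN=0+1+2=3 → 4/13 = 0.3077
  refund: TP=3, FP=2+1+1=4, FN=4+0+1=5 → 6/15 = 0.4000
  complaint: TP=3, FP=1+2+1=4, FN=0+2+1=3 → 6/13 = 0.4615
Lowest is class 'order' with F1 score = 0.308.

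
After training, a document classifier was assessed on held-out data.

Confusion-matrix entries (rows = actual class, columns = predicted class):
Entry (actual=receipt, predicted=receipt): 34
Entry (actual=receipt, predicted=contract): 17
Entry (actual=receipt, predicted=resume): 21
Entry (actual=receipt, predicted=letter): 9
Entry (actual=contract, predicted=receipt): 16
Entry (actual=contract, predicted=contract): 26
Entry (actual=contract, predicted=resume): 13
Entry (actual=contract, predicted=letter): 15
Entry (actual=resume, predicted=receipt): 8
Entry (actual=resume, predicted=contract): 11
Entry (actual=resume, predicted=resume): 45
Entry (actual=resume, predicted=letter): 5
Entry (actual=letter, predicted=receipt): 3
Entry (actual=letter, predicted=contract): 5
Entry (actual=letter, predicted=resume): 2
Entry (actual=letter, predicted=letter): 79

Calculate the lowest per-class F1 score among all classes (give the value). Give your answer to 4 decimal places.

Per-class F1 score (2·TP/(2·TP+FP+FN)):
  receipt: TP=34, FP=16+8+3=27, FN=17+21+9=47 → 68/142 = 0.47887
  contract: TP=26, FP=17+11+5=33, FN=16+13+15=44 → 52/129 = 0.40310
  resume: TP=45, FP=21+13+2=36, FN=8+11+5=24 → 90/150 = 0.60000
  letter: TP=79, FP=9+15+5=29, FN=3+5+2=10 → 158/197 = 0.80203
Lowest is class 'contract' with F1 score = 0.4031.

0.4031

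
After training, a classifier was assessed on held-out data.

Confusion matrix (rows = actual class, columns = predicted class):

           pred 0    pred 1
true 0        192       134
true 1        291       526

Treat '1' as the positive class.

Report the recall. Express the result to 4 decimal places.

0.6438

Recall = TP/(TP+FN) = 526/(526+291) = 526/817 = 0.6438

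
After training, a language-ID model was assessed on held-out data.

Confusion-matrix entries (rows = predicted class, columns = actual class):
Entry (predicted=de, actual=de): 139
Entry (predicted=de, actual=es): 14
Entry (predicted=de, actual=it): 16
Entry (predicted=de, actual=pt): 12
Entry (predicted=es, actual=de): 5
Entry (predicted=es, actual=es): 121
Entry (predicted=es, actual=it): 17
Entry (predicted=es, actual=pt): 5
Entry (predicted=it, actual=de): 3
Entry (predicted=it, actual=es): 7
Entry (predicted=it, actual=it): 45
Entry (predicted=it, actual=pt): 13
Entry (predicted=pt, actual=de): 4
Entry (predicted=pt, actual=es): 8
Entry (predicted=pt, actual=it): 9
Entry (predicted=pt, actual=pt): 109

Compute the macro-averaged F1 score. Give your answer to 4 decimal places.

0.7601

Per-class F1 score (2·TP/(2·TP+FP+FN)):
  de: TP=139, FP=14+16+12=42, FN=5+3+4=12 → 278/332 = 0.83735
  es: TP=121, FP=5+17+5=27, FN=14+7+8=29 → 242/298 = 0.81208
  it: TP=45, FP=3+7+13=23, FN=16+17+9=42 → 90/155 = 0.58065
  pt: TP=109, FP=4+8+9=21, FN=12+5+13=30 → 218/269 = 0.81041
Macro-F1 score = mean = (0.83735 + 0.81208 + 0.58065 + 0.81041) / 4 = 0.7601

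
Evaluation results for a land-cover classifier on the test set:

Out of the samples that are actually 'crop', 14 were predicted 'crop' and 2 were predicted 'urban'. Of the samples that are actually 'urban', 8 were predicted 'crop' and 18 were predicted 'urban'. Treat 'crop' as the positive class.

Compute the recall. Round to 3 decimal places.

0.875

Recall = TP/(TP+FN) = 14/(14+2) = 14/16 = 0.875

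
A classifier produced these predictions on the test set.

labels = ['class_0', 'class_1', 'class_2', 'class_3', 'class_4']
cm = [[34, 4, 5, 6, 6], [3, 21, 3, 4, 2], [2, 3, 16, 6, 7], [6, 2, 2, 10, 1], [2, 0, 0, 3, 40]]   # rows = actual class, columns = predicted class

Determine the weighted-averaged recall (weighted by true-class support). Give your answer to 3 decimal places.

Per-class recall (TP/(TP+FN)):
  class_0: TP=34, FN=4+5+6+6=21 → 34/55 = 0.6182
  class_1: TP=21, FN=3+3+4+2=12 → 21/33 = 0.6364
  class_2: TP=16, FN=2+3+6+7=18 → 16/34 = 0.4706
  class_3: TP=10, FN=6+2+2+1=11 → 10/21 = 0.4762
  class_4: TP=40, FN=2+0+0+3=5 → 40/45 = 0.8889
Weighted-recall = Σ (supportᵢ/N)·recallᵢ with N=188: (55/188)·0.6182 + (33/188)·0.6364 + (34/188)·0.4706 + (21/188)·0.4762 + (45/188)·0.8889 = 0.644

0.644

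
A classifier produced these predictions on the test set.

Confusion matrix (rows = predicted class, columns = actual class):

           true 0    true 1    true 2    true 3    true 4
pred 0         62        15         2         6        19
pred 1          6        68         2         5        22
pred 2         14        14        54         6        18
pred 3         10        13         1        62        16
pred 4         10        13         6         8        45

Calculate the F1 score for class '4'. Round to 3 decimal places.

F1 score = 2·TP/(2·TP+FP+FN).
4: TP=45, FP=10+13+6+8=37, FN=19+22+18+16=75 → 90/202 = 0.4455

0.446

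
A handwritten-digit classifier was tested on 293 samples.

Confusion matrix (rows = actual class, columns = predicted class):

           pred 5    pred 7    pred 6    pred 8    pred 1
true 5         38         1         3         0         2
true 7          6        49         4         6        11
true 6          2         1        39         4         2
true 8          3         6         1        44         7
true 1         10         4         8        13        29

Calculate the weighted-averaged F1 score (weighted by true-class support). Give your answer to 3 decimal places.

0.674

Per-class F1 score (2·TP/(2·TP+FP+FN)):
  5: TP=38, FP=6+2+3+10=21, FN=1+3+0+2=6 → 76/103 = 0.7379
  7: TP=49, FP=1+1+6+4=12, FN=6+4+6+11=27 → 98/137 = 0.7153
  6: TP=39, FP=3+4+1+8=16, FN=2+1+4+2=9 → 78/103 = 0.7573
  8: TP=44, FP=0+6+4+13=23, FN=3+6+1+7=17 → 88/128 = 0.6875
  1: TP=29, FP=2+11+2+7=22, FN=10+4+8+13=35 → 58/115 = 0.5043
Weighted-F1 score = Σ (supportᵢ/N)·F1 scoreᵢ with N=293: (44/293)·0.7379 + (76/293)·0.7153 + (48/293)·0.7573 + (61/293)·0.6875 + (64/293)·0.5043 = 0.674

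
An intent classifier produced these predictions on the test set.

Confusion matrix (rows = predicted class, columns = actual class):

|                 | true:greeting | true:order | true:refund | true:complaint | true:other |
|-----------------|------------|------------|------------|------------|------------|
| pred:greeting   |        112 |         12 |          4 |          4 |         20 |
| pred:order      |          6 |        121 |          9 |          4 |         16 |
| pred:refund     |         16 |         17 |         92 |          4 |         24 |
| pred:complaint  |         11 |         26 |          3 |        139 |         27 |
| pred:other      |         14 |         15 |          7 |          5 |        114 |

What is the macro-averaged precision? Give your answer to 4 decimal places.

Per-class precision (TP/(TP+FP)):
  greeting: TP=112, FP=12+4+4+20=40 → 112/152 = 0.73684
  order: TP=121, FP=6+9+4+16=35 → 121/156 = 0.77564
  refund: TP=92, FP=16+17+4+24=61 → 92/153 = 0.60131
  complaint: TP=139, FP=11+26+3+27=67 → 139/206 = 0.67476
  other: TP=114, FP=14+15+7+5=41 → 114/155 = 0.73548
Macro-precision = mean = (0.73684 + 0.77564 + 0.60131 + 0.67476 + 0.73548) / 5 = 0.7048

0.7048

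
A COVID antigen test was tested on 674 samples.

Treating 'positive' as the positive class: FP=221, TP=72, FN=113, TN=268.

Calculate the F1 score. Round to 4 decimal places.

0.3013

Precision = TP/(TP+FP) = 72/293 = 0.2457
Recall = TP/(TP+FN) = 72/185 = 0.3892
F1 = 2·TP/(2·TP+FP+FN) = 144/478 = 0.3013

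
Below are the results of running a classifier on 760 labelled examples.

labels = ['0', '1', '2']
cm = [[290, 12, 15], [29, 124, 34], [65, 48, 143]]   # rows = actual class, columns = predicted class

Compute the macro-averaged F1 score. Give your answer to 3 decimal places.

0.711

Per-class F1 score (2·TP/(2·TP+FP+FN)):
  0: TP=290, FP=29+65=94, FN=12+15=27 → 580/701 = 0.8274
  1: TP=124, FP=12+48=60, FN=29+34=63 → 248/371 = 0.6685
  2: TP=143, FP=15+34=49, FN=65+48=113 → 286/448 = 0.6384
Macro-F1 score = mean = (0.8274 + 0.6685 + 0.6384) / 3 = 0.711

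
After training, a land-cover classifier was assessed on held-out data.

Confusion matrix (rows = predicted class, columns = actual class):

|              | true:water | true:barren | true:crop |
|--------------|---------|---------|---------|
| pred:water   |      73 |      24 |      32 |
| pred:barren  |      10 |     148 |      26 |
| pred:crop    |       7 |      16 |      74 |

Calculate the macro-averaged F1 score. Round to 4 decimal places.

0.7029

Per-class F1 score (2·TP/(2·TP+FP+FN)):
  water: TP=73, FP=24+32=56, FN=10+7=17 → 146/219 = 0.66667
  barren: TP=148, FP=10+26=36, FN=24+16=40 → 296/372 = 0.79570
  crop: TP=74, FP=7+16=23, FN=32+26=58 → 148/229 = 0.64629
Macro-F1 score = mean = (0.66667 + 0.79570 + 0.64629) / 3 = 0.7029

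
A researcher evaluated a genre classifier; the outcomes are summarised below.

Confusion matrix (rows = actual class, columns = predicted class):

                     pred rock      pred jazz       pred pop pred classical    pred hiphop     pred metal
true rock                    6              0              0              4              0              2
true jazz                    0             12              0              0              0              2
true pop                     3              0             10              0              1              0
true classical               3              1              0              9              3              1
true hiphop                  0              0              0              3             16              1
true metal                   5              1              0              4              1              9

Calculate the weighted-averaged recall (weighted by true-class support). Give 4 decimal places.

Per-class recall (TP/(TP+FN)):
  rock: TP=6, FN=0+0+4+0+2=6 → 6/12 = 0.50000
  jazz: TP=12, FN=0+0+0+0+2=2 → 12/14 = 0.85714
  pop: TP=10, FN=3+0+0+1+0=4 → 10/14 = 0.71429
  classical: TP=9, FN=3+1+0+3+1=8 → 9/17 = 0.52941
  hiphop: TP=16, FN=0+0+0+3+1=4 → 16/20 = 0.80000
  metal: TP=9, FN=5+1+0+4+1=11 → 9/20 = 0.45000
Weighted-recall = Σ (supportᵢ/N)·recallᵢ with N=97: (12/97)·0.50000 + (14/97)·0.85714 + (14/97)·0.71429 + (17/97)·0.52941 + (20/97)·0.80000 + (20/97)·0.45000 = 0.6392

0.6392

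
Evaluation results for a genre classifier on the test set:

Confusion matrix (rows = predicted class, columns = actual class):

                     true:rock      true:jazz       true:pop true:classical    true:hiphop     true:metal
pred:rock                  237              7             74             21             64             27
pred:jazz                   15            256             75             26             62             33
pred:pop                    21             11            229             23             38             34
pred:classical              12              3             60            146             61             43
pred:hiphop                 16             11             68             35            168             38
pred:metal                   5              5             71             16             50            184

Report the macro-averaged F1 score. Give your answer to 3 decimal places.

Per-class F1 score (2·TP/(2·TP+FP+FN)):
  rock: TP=237, FP=7+74+21+64+27=193, FN=15+21+12+16+5=69 → 474/736 = 0.6440
  jazz: TP=256, FP=15+75+26+62+33=211, FN=7+11+3+11+5=37 → 512/760 = 0.6737
  pop: TP=229, FP=21+11+23+38+34=127, FN=74+75+60+68+71=348 → 458/933 = 0.4909
  classical: TP=146, FP=12+3+60+61+43=179, FN=21+26+23+35+16=121 → 292/592 = 0.4932
  hiphop: TP=168, FP=16+11+68+35+38=168, FN=64+62+38+61+50=275 → 336/779 = 0.4313
  metal: TP=184, FP=5+5+71+16+50=147, FN=27+33+34+43+38=175 → 368/690 = 0.5333
Macro-F1 score = mean = (0.6440 + 0.6737 + 0.4909 + 0.4932 + 0.4313 + 0.5333) / 6 = 0.544

0.544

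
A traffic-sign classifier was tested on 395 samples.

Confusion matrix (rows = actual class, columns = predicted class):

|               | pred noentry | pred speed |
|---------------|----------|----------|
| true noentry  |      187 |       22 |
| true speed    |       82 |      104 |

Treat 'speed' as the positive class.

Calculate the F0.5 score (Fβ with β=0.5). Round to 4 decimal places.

Fβ = (1+β²)·TP / ((1+β²)·TP + β²·FN + FP), with β²=1/4
= 1.25·104 / (1.25·104 + 0.25·82 + 22) = 0.7536

0.7536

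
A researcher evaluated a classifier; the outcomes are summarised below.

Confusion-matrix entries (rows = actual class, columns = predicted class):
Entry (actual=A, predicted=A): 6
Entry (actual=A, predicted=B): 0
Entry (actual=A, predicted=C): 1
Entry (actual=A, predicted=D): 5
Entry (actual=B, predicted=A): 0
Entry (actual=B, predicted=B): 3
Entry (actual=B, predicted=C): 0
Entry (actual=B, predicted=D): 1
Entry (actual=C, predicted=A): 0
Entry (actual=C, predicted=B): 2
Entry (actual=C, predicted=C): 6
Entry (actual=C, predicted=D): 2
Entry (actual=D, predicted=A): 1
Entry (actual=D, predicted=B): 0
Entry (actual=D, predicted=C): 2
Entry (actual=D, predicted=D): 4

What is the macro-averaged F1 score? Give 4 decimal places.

Per-class F1 score (2·TP/(2·TP+FP+FN)):
  A: TP=6, FP=0+0+1=1, FN=0+1+5=6 → 12/19 = 0.63158
  B: TP=3, FP=0+2+0=2, FN=0+0+1=1 → 6/9 = 0.66667
  C: TP=6, FP=1+0+2=3, FN=0+2+2=4 → 12/19 = 0.63158
  D: TP=4, FP=5+1+2=8, FN=1+0+2=3 → 8/19 = 0.42105
Macro-F1 score = mean = (0.63158 + 0.66667 + 0.63158 + 0.42105) / 4 = 0.5877

0.5877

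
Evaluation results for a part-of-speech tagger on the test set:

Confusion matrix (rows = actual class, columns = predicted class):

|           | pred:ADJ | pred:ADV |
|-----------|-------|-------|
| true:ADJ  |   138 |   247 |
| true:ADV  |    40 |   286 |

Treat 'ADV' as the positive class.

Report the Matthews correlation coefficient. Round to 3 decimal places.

MCC = (TP·TN − FP·FN) / √((TP+FP)(TP+FN)(TN+FP)(TN+FN))
Numerator = 286·138 − 247·40 = 29588
Denominator = √(533·326·385·178) = √11907635740 = 109122.1139
MCC = 29588 / 109122.1139 = 0.271

0.271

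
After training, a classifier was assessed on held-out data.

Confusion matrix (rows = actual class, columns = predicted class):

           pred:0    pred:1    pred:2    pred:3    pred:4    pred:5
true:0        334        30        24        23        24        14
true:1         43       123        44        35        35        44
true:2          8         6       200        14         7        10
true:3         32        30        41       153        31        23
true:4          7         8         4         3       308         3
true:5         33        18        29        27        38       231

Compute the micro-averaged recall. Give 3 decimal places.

0.662

Micro-averaging pools counts across classes: ΣTP=1349, ΣFP=688, ΣFN=688.
Micro-recall = TP/(TP+FN) on pooled counts = 0.662 (equals overall accuracy in single-label multiclass).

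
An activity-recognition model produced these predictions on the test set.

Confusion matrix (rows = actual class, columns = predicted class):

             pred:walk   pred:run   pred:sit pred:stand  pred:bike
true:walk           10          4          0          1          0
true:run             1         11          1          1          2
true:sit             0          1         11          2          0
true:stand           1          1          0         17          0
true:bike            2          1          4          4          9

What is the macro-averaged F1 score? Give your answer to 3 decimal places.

0.685

Per-class F1 score (2·TP/(2·TP+FP+FN)):
  walk: TP=10, FP=1+0+1+2=4, FN=4+0+1+0=5 → 20/29 = 0.6897
  run: TP=11, FP=4+1+1+1=7, FN=1+1+1+2=5 → 22/34 = 0.6471
  sit: TP=11, FP=0+1+0+4=5, FN=0+1+2+0=3 → 22/30 = 0.7333
  stand: TP=17, FP=1+1+2+4=8, FN=1+1+0+0=2 → 34/44 = 0.7727
  bike: TP=9, FP=0+2+0+0=2, FN=2+1+4+4=11 → 18/31 = 0.5806
Macro-F1 score = mean = (0.6897 + 0.6471 + 0.7333 + 0.7727 + 0.5806) / 5 = 0.685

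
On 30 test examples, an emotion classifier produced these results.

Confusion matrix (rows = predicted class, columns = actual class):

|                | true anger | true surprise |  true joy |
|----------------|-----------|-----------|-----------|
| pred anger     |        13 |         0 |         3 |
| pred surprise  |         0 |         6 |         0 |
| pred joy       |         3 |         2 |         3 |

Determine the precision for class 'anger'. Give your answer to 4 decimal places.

One-vs-rest for 'anger': TP = diagonal; FP = other classes predicted 'anger'; FN = 'anger' predicted as other.
precision = TP/(TP+FP).
anger: TP=13, FP=0+3=3 → 13/16 = 0.81250

0.8125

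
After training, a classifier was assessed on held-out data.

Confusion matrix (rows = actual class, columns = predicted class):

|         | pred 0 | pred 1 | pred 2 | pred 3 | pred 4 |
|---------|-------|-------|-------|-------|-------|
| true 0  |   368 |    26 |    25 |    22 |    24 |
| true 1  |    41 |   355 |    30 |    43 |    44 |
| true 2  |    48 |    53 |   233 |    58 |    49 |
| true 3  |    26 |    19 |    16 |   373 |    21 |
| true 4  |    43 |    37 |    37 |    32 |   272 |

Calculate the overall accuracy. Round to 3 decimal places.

0.698

Accuracy = trace / total = (368+355+233+373+272=1601) / 2295 = 1601/2295 = 0.698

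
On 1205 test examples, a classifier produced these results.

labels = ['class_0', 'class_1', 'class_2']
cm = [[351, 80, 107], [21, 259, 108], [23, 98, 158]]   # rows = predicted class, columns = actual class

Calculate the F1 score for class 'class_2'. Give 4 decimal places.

0.4847

One-vs-rest for 'class_2': TP = diagonal; FP = other classes predicted 'class_2'; FN = 'class_2' predicted as other.
F1 score = 2·TP/(2·TP+FP+FN).
class_2: TP=158, FP=23+98=121, FN=107+108=215 → 316/652 = 0.48466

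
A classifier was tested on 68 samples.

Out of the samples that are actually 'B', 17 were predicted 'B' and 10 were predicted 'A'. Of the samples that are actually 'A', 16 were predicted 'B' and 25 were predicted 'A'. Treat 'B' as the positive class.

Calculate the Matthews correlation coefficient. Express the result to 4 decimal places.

0.2344

MCC = (TP·TN − FP·FN) / √((TP+FP)(TP+FN)(TN+FP)(TN+FN))
Numerator = 17·25 − 16·10 = 265
Denominator = √(33·27·41·35) = √1278585 = 1130.7453
MCC = 265 / 1130.7453 = 0.2344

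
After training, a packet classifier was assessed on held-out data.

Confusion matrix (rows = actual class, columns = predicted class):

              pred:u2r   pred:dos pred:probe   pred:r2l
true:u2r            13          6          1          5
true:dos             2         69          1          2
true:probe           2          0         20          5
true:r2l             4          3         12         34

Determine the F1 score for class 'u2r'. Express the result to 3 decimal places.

One-vs-rest for 'u2r': TP = diagonal; FP = other classes predicted 'u2r'; FN = 'u2r' predicted as other.
F1 score = 2·TP/(2·TP+FP+FN).
u2r: TP=13, FP=2+2+4=8, FN=6+1+5=12 → 26/46 = 0.5652

0.565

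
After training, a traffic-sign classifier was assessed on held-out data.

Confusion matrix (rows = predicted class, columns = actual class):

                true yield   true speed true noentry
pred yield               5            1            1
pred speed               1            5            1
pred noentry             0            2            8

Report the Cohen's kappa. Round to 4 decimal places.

0.6190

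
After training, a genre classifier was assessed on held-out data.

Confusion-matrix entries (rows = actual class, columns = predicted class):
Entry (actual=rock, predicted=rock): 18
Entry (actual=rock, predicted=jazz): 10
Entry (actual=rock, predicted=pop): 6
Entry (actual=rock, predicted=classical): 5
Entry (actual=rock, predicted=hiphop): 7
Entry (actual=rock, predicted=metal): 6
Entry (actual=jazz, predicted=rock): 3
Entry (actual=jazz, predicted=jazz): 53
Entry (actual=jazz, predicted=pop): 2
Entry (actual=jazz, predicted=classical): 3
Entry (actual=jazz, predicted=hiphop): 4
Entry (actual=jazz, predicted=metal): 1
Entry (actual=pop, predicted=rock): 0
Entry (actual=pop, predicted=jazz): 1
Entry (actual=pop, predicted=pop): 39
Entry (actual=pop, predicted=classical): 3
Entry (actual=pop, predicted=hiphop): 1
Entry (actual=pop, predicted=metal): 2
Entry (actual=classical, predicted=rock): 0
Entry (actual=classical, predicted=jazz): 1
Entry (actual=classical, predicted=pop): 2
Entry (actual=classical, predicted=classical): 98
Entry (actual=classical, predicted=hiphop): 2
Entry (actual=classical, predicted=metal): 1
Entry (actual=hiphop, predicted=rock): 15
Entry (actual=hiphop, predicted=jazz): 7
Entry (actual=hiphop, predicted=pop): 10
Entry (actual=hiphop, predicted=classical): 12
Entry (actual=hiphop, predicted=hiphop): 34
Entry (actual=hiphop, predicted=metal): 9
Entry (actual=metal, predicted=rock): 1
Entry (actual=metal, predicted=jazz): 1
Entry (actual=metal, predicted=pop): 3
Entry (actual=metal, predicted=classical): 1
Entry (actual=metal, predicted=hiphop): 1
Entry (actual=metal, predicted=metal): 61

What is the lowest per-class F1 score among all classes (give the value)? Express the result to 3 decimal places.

Per-class F1 score (2·TP/(2·TP+FP+FN)):
  rock: TP=18, FP=3+0+0+15+1=19, FN=10+6+5+7+6=34 → 36/89 = 0.4045
  jazz: TP=53, FP=10+1+1+7+1=20, FN=3+2+3+4+1=13 → 106/139 = 0.7626
  pop: TP=39, FP=6+2+2+10+3=23, FN=0+1+3+1+2=7 → 78/108 = 0.7222
  classical: TP=98, FP=5+3+3+12+1=24, FN=0+1+2+2+1=6 → 196/226 = 0.8673
  hiphop: TP=34, FP=7+4+1+2+1=15, FN=15+7+10+12+9=53 → 68/136 = 0.5000
  metal: TP=61, FP=6+1+2+1+9=19, FN=1+1+3+1+1=7 → 122/148 = 0.8243
Lowest is class 'rock' with F1 score = 0.404.

0.404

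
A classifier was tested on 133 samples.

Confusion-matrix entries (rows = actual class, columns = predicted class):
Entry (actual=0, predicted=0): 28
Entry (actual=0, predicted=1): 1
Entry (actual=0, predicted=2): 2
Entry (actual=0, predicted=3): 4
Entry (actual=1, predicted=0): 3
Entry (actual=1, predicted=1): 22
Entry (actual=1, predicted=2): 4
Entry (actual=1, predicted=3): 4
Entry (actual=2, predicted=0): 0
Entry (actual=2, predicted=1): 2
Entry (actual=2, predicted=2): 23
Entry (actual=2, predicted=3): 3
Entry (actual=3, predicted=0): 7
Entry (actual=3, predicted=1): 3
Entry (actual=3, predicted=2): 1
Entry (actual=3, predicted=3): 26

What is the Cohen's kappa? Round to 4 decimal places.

Observed agreement pₒ = trace/N = 99/133 = 0.74436
Expected agreement pₑ = Σ (rowᵢ·colᵢ)/N² = (35·38 + 33·28 + 28·30 + 37·37)/133² = 0.25230
κ = (pₒ − pₑ)/(1 − pₑ) = (0.74436 − 0.25230)/(1 − 0.25230) = 0.6581

0.6581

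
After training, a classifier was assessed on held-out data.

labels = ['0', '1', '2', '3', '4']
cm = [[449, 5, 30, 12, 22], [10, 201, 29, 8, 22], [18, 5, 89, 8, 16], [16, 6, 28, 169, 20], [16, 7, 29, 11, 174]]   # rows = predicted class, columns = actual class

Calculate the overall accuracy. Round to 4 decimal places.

Accuracy = trace / total = (449+201+89+169+174=1082) / 1400 = 1082/1400 = 0.7729

0.7729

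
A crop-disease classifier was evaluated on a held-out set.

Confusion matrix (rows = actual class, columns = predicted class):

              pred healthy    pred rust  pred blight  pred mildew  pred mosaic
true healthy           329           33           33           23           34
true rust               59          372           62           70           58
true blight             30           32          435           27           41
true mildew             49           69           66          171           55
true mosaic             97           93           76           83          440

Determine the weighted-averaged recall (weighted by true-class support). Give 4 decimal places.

Per-class recall (TP/(TP+FN)):
  healthy: TP=329, FN=33+33+23+34=123 → 329/452 = 0.72788
  rust: TP=372, FN=59+62+70+58=249 → 372/621 = 0.59903
  blight: TP=435, FN=30+32+27+41=130 → 435/565 = 0.76991
  mildew: TP=171, FN=49+69+66+55=239 → 171/410 = 0.41707
  mosaic: TP=440, FN=97+93+76+83=349 → 440/789 = 0.55767
Weighted-recall = Σ (supportᵢ/N)·recallᵢ with N=2837: (452/2837)·0.72788 + (621/2837)·0.59903 + (565/2837)·0.76991 + (410/2837)·0.41707 + (789/2837)·0.55767 = 0.6158

0.6158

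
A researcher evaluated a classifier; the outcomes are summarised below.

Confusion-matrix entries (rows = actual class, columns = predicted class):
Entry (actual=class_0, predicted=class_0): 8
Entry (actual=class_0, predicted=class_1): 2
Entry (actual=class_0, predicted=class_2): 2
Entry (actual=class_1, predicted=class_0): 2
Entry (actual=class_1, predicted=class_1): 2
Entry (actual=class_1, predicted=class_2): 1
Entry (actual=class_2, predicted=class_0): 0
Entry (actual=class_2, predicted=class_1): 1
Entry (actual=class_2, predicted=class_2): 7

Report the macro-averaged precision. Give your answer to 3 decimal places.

0.633

Per-class precision (TP/(TP+FP)):
  class_0: TP=8, FP=2+0=2 → 8/10 = 0.8000
  class_1: TP=2, FP=2+1=3 → 2/5 = 0.4000
  class_2: TP=7, FP=2+1=3 → 7/10 = 0.7000
Macro-precision = mean = (0.8000 + 0.4000 + 0.7000) / 3 = 0.633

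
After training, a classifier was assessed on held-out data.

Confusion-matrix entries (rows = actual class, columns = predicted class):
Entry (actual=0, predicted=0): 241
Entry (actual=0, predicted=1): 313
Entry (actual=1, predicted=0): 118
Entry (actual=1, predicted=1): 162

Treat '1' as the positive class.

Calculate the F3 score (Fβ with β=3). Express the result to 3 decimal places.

Fβ = (1+β²)·TP / ((1+β²)·TP + β²·FN + FP), with β²=9
= 10·162 / (10·162 + 9·118 + 313) = 0.541

0.541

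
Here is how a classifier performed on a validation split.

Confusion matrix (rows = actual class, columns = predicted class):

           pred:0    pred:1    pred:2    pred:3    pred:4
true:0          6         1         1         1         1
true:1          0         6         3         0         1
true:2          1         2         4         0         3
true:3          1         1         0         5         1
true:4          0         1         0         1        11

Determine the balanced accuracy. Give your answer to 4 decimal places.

Balanced accuracy = mean of per-class recall.
  0: recall = 6/10 = 0.60000
  1: recall = 6/10 = 0.60000
  2: recall = 4/10 = 0.40000
  3: recall = 5/8 = 0.62500
  4: recall = 11/13 = 0.84615
Mean = (0.60000 + 0.60000 + 0.40000 + 0.62500 + 0.84615) / 5 = 0.6142

0.6142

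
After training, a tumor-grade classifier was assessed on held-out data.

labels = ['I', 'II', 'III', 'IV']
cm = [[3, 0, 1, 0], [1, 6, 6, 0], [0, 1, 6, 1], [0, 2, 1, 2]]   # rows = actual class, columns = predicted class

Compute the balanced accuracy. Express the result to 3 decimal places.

0.590

Balanced accuracy = mean of per-class recall.
  I: recall = 3/4 = 0.7500
  II: recall = 6/13 = 0.4615
  III: recall = 6/8 = 0.7500
  IV: recall = 2/5 = 0.4000
Mean = (0.7500 + 0.4615 + 0.7500 + 0.4000) / 4 = 0.590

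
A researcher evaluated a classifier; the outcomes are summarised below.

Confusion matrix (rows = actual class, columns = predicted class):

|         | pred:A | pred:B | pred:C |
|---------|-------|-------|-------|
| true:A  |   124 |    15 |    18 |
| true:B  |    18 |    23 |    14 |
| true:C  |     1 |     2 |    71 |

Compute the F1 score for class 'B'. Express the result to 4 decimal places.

F1 score = 2·TP/(2·TP+FP+FN).
B: TP=23, FP=15+2=17, FN=18+14=32 → 46/95 = 0.48421

0.4842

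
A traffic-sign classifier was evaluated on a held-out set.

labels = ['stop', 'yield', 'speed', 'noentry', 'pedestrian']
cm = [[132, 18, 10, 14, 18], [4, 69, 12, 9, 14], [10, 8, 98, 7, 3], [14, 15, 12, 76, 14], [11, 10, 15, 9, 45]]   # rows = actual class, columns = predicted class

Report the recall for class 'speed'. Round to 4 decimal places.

0.7778

Treat 'speed' as positive and all other classes as negative.
recall = TP/(TP+FN).
speed: TP=98, FN=10+8+7+3=28 → 98/126 = 0.77778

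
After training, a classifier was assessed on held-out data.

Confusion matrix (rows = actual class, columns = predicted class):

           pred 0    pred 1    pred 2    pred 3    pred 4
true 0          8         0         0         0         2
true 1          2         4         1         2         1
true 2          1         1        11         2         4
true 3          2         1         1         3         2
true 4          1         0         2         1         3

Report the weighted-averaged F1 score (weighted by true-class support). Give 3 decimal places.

0.534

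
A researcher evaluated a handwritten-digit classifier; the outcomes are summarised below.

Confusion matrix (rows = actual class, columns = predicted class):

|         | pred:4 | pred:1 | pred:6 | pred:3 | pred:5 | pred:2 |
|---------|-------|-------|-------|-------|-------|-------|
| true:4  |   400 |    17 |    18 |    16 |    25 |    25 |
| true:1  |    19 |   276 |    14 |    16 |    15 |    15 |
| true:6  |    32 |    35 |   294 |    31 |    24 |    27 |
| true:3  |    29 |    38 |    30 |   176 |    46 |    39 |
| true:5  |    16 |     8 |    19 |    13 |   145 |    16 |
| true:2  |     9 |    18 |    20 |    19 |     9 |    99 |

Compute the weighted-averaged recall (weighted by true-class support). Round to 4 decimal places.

0.6787

Per-class recall (TP/(TP+FN)):
  4: TP=400, FN=17+18+16+25+25=101 → 400/501 = 0.79840
  1: TP=276, FN=19+14+16+15+15=79 → 276/355 = 0.77746
  6: TP=294, FN=32+35+31+24+27=149 → 294/443 = 0.66366
  3: TP=176, FN=29+38+30+46+39=182 → 176/358 = 0.49162
  5: TP=145, FN=16+8+19+13+16=72 → 145/217 = 0.66820
  2: TP=99, FN=9+18+20+19+9=75 → 99/174 = 0.56897
Weighted-recall = Σ (supportᵢ/N)·recallᵢ with N=2048: (501/2048)·0.79840 + (355/2048)·0.77746 + (443/2048)·0.66366 + (358/2048)·0.49162 + (217/2048)·0.66820 + (174/2048)·0.56897 = 0.6787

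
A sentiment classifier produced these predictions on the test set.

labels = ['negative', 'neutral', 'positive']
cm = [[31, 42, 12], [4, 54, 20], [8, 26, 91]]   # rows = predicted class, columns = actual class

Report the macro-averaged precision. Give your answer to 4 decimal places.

Per-class precision (TP/(TP+FP)):
  negative: TP=31, FP=42+12=54 → 31/85 = 0.36471
  neutral: TP=54, FP=4+20=24 → 54/78 = 0.69231
  positive: TP=91, FP=8+26=34 → 91/125 = 0.72800
Macro-precision = mean = (0.36471 + 0.69231 + 0.72800) / 3 = 0.5950

0.5950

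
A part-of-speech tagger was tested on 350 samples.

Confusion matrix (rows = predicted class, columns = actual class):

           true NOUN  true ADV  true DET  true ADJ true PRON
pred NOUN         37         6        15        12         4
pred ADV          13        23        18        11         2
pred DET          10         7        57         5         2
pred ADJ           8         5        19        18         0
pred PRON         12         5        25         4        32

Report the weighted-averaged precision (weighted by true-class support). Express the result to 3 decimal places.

Per-class precision (TP/(TP+FP)):
  NOUN: TP=37, FP=6+15+12+4=37 → 37/74 = 0.5000
  ADV: TP=23, FP=13+18+11+2=44 → 23/67 = 0.3433
  DET: TP=57, FP=10+7+5+2=24 → 57/81 = 0.7037
  ADJ: TP=18, FP=8+5+19+0=32 → 18/50 = 0.3600
  PRON: TP=32, FP=12+5+25+4=46 → 32/78 = 0.4103
Weighted-precision = Σ (supportᵢ/N)·precisionᵢ with N=350: (80/350)·0.5000 + (46/350)·0.3433 + (134/350)·0.7037 + (50/350)·0.3600 + (40/350)·0.4103 = 0.527

0.527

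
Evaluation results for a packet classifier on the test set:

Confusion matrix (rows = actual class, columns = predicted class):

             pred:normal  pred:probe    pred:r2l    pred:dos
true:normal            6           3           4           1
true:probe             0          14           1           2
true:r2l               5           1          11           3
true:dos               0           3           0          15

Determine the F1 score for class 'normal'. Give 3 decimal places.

One-vs-rest for 'normal': TP = diagonal; FP = other classes predicted 'normal'; FN = 'normal' predicted as other.
F1 score = 2·TP/(2·TP+FP+FN).
normal: TP=6, FP=0+5+0=5, FN=3+4+1=8 → 12/25 = 0.4800

0.480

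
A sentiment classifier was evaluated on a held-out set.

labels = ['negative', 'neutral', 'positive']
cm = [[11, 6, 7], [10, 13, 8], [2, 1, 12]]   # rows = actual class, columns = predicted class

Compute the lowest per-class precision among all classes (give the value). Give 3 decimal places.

Per-class precision (TP/(TP+FP)):
  negative: TP=11, FP=10+2=12 → 11/23 = 0.4783
  neutral: TP=13, FP=6+1=7 → 13/20 = 0.6500
  positive: TP=12, FP=7+8=15 → 12/27 = 0.4444
Lowest is class 'positive' with precision = 0.444.

0.444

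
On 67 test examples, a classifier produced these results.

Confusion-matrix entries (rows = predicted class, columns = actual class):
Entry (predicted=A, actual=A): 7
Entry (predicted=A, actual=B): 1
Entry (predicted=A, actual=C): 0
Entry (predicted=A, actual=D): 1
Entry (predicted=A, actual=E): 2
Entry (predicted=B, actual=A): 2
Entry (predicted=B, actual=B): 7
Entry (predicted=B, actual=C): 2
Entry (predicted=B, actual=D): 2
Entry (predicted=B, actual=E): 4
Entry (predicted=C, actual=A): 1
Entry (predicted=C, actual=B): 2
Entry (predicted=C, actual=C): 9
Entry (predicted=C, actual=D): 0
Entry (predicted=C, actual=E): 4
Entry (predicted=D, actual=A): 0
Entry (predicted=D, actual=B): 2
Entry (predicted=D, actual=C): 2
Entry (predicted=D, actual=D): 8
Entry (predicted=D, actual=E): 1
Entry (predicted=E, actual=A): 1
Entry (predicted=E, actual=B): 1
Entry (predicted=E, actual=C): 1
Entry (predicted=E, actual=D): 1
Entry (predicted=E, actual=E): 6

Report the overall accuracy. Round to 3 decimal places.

Accuracy = trace / total = (7+7+9+8+6=37) / 67 = 37/67 = 0.552

0.552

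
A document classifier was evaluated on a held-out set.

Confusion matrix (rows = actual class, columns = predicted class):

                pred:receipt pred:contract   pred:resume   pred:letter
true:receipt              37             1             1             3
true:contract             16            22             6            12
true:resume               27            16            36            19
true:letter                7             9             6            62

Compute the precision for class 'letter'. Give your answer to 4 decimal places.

0.6458

precision = TP/(TP+FP).
letter: TP=62, FP=3+12+19=34 → 62/96 = 0.64583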